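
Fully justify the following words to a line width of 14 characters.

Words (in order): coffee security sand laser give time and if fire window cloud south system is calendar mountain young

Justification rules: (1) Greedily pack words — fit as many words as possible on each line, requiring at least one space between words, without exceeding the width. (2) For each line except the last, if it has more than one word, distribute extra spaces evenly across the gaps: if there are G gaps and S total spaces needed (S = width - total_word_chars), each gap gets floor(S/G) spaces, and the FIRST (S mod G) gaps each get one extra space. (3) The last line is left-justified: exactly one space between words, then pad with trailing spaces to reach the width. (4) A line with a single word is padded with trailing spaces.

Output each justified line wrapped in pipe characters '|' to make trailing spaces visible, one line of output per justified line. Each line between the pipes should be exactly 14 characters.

Answer: |coffee        |
|security  sand|
|laser     give|
|time   and  if|
|fire    window|
|cloud    south|
|system      is|
|calendar      |
|mountain young|

Derivation:
Line 1: ['coffee'] (min_width=6, slack=8)
Line 2: ['security', 'sand'] (min_width=13, slack=1)
Line 3: ['laser', 'give'] (min_width=10, slack=4)
Line 4: ['time', 'and', 'if'] (min_width=11, slack=3)
Line 5: ['fire', 'window'] (min_width=11, slack=3)
Line 6: ['cloud', 'south'] (min_width=11, slack=3)
Line 7: ['system', 'is'] (min_width=9, slack=5)
Line 8: ['calendar'] (min_width=8, slack=6)
Line 9: ['mountain', 'young'] (min_width=14, slack=0)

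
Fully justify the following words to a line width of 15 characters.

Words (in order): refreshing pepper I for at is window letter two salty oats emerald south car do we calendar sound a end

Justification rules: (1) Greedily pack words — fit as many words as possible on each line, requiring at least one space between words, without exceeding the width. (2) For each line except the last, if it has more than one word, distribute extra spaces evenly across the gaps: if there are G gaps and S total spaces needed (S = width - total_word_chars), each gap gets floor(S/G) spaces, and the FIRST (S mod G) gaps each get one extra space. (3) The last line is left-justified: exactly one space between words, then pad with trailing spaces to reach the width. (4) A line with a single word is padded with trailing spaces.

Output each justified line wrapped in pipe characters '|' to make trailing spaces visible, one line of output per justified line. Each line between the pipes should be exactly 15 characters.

Line 1: ['refreshing'] (min_width=10, slack=5)
Line 2: ['pepper', 'I', 'for', 'at'] (min_width=15, slack=0)
Line 3: ['is', 'window'] (min_width=9, slack=6)
Line 4: ['letter', 'two'] (min_width=10, slack=5)
Line 5: ['salty', 'oats'] (min_width=10, slack=5)
Line 6: ['emerald', 'south'] (min_width=13, slack=2)
Line 7: ['car', 'do', 'we'] (min_width=9, slack=6)
Line 8: ['calendar', 'sound'] (min_width=14, slack=1)
Line 9: ['a', 'end'] (min_width=5, slack=10)

Answer: |refreshing     |
|pepper I for at|
|is       window|
|letter      two|
|salty      oats|
|emerald   south|
|car    do    we|
|calendar  sound|
|a end          |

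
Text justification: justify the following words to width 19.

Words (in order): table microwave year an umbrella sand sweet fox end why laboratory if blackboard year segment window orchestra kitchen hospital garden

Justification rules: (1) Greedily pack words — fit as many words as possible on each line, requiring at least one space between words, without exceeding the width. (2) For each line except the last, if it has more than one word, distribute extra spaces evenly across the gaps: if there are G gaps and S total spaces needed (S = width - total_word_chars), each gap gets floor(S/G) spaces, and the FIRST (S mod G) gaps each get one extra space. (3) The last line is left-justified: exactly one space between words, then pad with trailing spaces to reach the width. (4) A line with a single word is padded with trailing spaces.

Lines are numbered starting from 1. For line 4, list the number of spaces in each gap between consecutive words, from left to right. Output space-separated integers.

Answer: 2 2

Derivation:
Line 1: ['table', 'microwave'] (min_width=15, slack=4)
Line 2: ['year', 'an', 'umbrella'] (min_width=16, slack=3)
Line 3: ['sand', 'sweet', 'fox', 'end'] (min_width=18, slack=1)
Line 4: ['why', 'laboratory', 'if'] (min_width=17, slack=2)
Line 5: ['blackboard', 'year'] (min_width=15, slack=4)
Line 6: ['segment', 'window'] (min_width=14, slack=5)
Line 7: ['orchestra', 'kitchen'] (min_width=17, slack=2)
Line 8: ['hospital', 'garden'] (min_width=15, slack=4)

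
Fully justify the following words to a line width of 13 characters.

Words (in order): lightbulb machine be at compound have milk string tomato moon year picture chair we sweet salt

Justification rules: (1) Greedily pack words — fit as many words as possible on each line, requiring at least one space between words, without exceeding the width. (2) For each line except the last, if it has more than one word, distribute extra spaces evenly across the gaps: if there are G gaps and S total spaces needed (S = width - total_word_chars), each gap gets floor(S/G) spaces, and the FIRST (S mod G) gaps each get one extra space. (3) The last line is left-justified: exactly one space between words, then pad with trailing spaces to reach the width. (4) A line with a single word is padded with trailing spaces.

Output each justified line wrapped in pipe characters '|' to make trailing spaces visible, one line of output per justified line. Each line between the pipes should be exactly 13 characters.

Answer: |lightbulb    |
|machine be at|
|compound have|
|milk   string|
|tomato   moon|
|year  picture|
|chair      we|
|sweet salt   |

Derivation:
Line 1: ['lightbulb'] (min_width=9, slack=4)
Line 2: ['machine', 'be', 'at'] (min_width=13, slack=0)
Line 3: ['compound', 'have'] (min_width=13, slack=0)
Line 4: ['milk', 'string'] (min_width=11, slack=2)
Line 5: ['tomato', 'moon'] (min_width=11, slack=2)
Line 6: ['year', 'picture'] (min_width=12, slack=1)
Line 7: ['chair', 'we'] (min_width=8, slack=5)
Line 8: ['sweet', 'salt'] (min_width=10, slack=3)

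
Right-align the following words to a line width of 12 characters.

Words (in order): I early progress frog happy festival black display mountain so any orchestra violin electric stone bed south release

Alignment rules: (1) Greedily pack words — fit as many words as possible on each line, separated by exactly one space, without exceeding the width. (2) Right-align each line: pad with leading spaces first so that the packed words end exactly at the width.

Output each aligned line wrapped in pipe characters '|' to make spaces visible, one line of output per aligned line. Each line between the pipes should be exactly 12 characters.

Line 1: ['I', 'early'] (min_width=7, slack=5)
Line 2: ['progress'] (min_width=8, slack=4)
Line 3: ['frog', 'happy'] (min_width=10, slack=2)
Line 4: ['festival'] (min_width=8, slack=4)
Line 5: ['black'] (min_width=5, slack=7)
Line 6: ['display'] (min_width=7, slack=5)
Line 7: ['mountain', 'so'] (min_width=11, slack=1)
Line 8: ['any'] (min_width=3, slack=9)
Line 9: ['orchestra'] (min_width=9, slack=3)
Line 10: ['violin'] (min_width=6, slack=6)
Line 11: ['electric'] (min_width=8, slack=4)
Line 12: ['stone', 'bed'] (min_width=9, slack=3)
Line 13: ['south'] (min_width=5, slack=7)
Line 14: ['release'] (min_width=7, slack=5)

Answer: |     I early|
|    progress|
|  frog happy|
|    festival|
|       black|
|     display|
| mountain so|
|         any|
|   orchestra|
|      violin|
|    electric|
|   stone bed|
|       south|
|     release|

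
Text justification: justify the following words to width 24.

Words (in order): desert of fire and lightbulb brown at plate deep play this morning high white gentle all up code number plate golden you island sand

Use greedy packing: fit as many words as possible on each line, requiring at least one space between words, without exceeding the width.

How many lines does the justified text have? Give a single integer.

Answer: 6

Derivation:
Line 1: ['desert', 'of', 'fire', 'and'] (min_width=18, slack=6)
Line 2: ['lightbulb', 'brown', 'at', 'plate'] (min_width=24, slack=0)
Line 3: ['deep', 'play', 'this', 'morning'] (min_width=22, slack=2)
Line 4: ['high', 'white', 'gentle', 'all', 'up'] (min_width=24, slack=0)
Line 5: ['code', 'number', 'plate', 'golden'] (min_width=24, slack=0)
Line 6: ['you', 'island', 'sand'] (min_width=15, slack=9)
Total lines: 6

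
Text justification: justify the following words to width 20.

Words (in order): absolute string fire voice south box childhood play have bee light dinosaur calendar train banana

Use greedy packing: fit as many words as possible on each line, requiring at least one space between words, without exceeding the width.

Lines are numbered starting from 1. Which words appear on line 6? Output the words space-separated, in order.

Answer: banana

Derivation:
Line 1: ['absolute', 'string', 'fire'] (min_width=20, slack=0)
Line 2: ['voice', 'south', 'box'] (min_width=15, slack=5)
Line 3: ['childhood', 'play', 'have'] (min_width=19, slack=1)
Line 4: ['bee', 'light', 'dinosaur'] (min_width=18, slack=2)
Line 5: ['calendar', 'train'] (min_width=14, slack=6)
Line 6: ['banana'] (min_width=6, slack=14)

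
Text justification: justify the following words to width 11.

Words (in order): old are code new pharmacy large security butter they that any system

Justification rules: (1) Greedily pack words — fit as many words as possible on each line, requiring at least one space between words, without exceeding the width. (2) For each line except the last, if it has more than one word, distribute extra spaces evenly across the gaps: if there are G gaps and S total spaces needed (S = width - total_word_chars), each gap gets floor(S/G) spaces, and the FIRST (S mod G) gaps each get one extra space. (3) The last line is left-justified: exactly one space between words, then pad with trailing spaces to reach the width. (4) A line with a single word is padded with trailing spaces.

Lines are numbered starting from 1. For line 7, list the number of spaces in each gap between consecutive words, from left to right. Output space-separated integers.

Answer: 4

Derivation:
Line 1: ['old', 'are'] (min_width=7, slack=4)
Line 2: ['code', 'new'] (min_width=8, slack=3)
Line 3: ['pharmacy'] (min_width=8, slack=3)
Line 4: ['large'] (min_width=5, slack=6)
Line 5: ['security'] (min_width=8, slack=3)
Line 6: ['butter', 'they'] (min_width=11, slack=0)
Line 7: ['that', 'any'] (min_width=8, slack=3)
Line 8: ['system'] (min_width=6, slack=5)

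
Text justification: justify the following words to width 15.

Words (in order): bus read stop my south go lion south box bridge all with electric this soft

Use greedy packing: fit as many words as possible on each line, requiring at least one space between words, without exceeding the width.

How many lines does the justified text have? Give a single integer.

Line 1: ['bus', 'read', 'stop'] (min_width=13, slack=2)
Line 2: ['my', 'south', 'go'] (min_width=11, slack=4)
Line 3: ['lion', 'south', 'box'] (min_width=14, slack=1)
Line 4: ['bridge', 'all', 'with'] (min_width=15, slack=0)
Line 5: ['electric', 'this'] (min_width=13, slack=2)
Line 6: ['soft'] (min_width=4, slack=11)
Total lines: 6

Answer: 6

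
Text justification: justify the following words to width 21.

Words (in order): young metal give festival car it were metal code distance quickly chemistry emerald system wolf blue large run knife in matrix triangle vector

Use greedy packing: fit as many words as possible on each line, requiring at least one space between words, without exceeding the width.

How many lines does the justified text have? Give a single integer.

Line 1: ['young', 'metal', 'give'] (min_width=16, slack=5)
Line 2: ['festival', 'car', 'it', 'were'] (min_width=20, slack=1)
Line 3: ['metal', 'code', 'distance'] (min_width=19, slack=2)
Line 4: ['quickly', 'chemistry'] (min_width=17, slack=4)
Line 5: ['emerald', 'system', 'wolf'] (min_width=19, slack=2)
Line 6: ['blue', 'large', 'run', 'knife'] (min_width=20, slack=1)
Line 7: ['in', 'matrix', 'triangle'] (min_width=18, slack=3)
Line 8: ['vector'] (min_width=6, slack=15)
Total lines: 8

Answer: 8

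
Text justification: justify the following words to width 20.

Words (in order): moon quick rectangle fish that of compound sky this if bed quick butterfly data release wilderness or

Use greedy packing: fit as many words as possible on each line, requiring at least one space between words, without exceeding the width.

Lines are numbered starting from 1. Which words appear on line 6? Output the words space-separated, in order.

Answer: wilderness or

Derivation:
Line 1: ['moon', 'quick', 'rectangle'] (min_width=20, slack=0)
Line 2: ['fish', 'that', 'of'] (min_width=12, slack=8)
Line 3: ['compound', 'sky', 'this', 'if'] (min_width=20, slack=0)
Line 4: ['bed', 'quick', 'butterfly'] (min_width=19, slack=1)
Line 5: ['data', 'release'] (min_width=12, slack=8)
Line 6: ['wilderness', 'or'] (min_width=13, slack=7)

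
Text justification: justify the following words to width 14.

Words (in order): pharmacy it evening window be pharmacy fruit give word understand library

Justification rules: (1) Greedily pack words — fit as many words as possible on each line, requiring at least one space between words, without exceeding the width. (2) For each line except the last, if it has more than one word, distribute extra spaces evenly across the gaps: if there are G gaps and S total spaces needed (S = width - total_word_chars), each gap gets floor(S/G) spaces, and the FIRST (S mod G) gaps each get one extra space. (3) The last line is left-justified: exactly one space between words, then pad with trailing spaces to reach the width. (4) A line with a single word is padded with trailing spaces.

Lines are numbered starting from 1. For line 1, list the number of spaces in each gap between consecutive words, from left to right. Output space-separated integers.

Answer: 4

Derivation:
Line 1: ['pharmacy', 'it'] (min_width=11, slack=3)
Line 2: ['evening', 'window'] (min_width=14, slack=0)
Line 3: ['be', 'pharmacy'] (min_width=11, slack=3)
Line 4: ['fruit', 'give'] (min_width=10, slack=4)
Line 5: ['word'] (min_width=4, slack=10)
Line 6: ['understand'] (min_width=10, slack=4)
Line 7: ['library'] (min_width=7, slack=7)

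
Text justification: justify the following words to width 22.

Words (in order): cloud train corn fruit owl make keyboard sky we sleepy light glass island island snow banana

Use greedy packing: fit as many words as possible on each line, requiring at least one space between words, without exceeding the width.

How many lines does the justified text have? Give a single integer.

Line 1: ['cloud', 'train', 'corn', 'fruit'] (min_width=22, slack=0)
Line 2: ['owl', 'make', 'keyboard', 'sky'] (min_width=21, slack=1)
Line 3: ['we', 'sleepy', 'light', 'glass'] (min_width=21, slack=1)
Line 4: ['island', 'island', 'snow'] (min_width=18, slack=4)
Line 5: ['banana'] (min_width=6, slack=16)
Total lines: 5

Answer: 5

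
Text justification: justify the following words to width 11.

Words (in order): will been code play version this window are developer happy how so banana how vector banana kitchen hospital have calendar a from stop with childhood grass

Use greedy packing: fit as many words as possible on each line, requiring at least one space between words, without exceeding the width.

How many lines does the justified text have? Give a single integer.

Line 1: ['will', 'been'] (min_width=9, slack=2)
Line 2: ['code', 'play'] (min_width=9, slack=2)
Line 3: ['version'] (min_width=7, slack=4)
Line 4: ['this', 'window'] (min_width=11, slack=0)
Line 5: ['are'] (min_width=3, slack=8)
Line 6: ['developer'] (min_width=9, slack=2)
Line 7: ['happy', 'how'] (min_width=9, slack=2)
Line 8: ['so', 'banana'] (min_width=9, slack=2)
Line 9: ['how', 'vector'] (min_width=10, slack=1)
Line 10: ['banana'] (min_width=6, slack=5)
Line 11: ['kitchen'] (min_width=7, slack=4)
Line 12: ['hospital'] (min_width=8, slack=3)
Line 13: ['have'] (min_width=4, slack=7)
Line 14: ['calendar', 'a'] (min_width=10, slack=1)
Line 15: ['from', 'stop'] (min_width=9, slack=2)
Line 16: ['with'] (min_width=4, slack=7)
Line 17: ['childhood'] (min_width=9, slack=2)
Line 18: ['grass'] (min_width=5, slack=6)
Total lines: 18

Answer: 18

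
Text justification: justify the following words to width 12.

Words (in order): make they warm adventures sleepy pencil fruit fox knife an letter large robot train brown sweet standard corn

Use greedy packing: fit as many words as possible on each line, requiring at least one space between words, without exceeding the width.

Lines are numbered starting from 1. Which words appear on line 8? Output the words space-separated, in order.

Line 1: ['make', 'they'] (min_width=9, slack=3)
Line 2: ['warm'] (min_width=4, slack=8)
Line 3: ['adventures'] (min_width=10, slack=2)
Line 4: ['sleepy'] (min_width=6, slack=6)
Line 5: ['pencil', 'fruit'] (min_width=12, slack=0)
Line 6: ['fox', 'knife', 'an'] (min_width=12, slack=0)
Line 7: ['letter', 'large'] (min_width=12, slack=0)
Line 8: ['robot', 'train'] (min_width=11, slack=1)
Line 9: ['brown', 'sweet'] (min_width=11, slack=1)
Line 10: ['standard'] (min_width=8, slack=4)
Line 11: ['corn'] (min_width=4, slack=8)

Answer: robot train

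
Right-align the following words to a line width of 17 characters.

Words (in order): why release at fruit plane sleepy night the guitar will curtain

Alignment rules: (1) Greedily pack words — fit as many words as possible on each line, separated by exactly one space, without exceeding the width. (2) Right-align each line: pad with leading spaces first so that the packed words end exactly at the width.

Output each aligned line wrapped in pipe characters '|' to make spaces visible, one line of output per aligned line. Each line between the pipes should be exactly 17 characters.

Answer: |   why release at|
|      fruit plane|
| sleepy night the|
|      guitar will|
|          curtain|

Derivation:
Line 1: ['why', 'release', 'at'] (min_width=14, slack=3)
Line 2: ['fruit', 'plane'] (min_width=11, slack=6)
Line 3: ['sleepy', 'night', 'the'] (min_width=16, slack=1)
Line 4: ['guitar', 'will'] (min_width=11, slack=6)
Line 5: ['curtain'] (min_width=7, slack=10)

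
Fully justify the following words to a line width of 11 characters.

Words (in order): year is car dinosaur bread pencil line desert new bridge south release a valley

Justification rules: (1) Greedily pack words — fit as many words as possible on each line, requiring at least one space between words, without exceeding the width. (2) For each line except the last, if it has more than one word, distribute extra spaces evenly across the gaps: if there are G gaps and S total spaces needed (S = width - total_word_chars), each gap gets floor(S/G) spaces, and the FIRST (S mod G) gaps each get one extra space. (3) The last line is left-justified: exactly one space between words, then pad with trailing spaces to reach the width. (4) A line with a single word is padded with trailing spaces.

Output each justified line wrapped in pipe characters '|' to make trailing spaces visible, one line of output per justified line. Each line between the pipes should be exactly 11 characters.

Answer: |year is car|
|dinosaur   |
|bread      |
|pencil line|
|desert  new|
|bridge     |
|south      |
|release   a|
|valley     |

Derivation:
Line 1: ['year', 'is', 'car'] (min_width=11, slack=0)
Line 2: ['dinosaur'] (min_width=8, slack=3)
Line 3: ['bread'] (min_width=5, slack=6)
Line 4: ['pencil', 'line'] (min_width=11, slack=0)
Line 5: ['desert', 'new'] (min_width=10, slack=1)
Line 6: ['bridge'] (min_width=6, slack=5)
Line 7: ['south'] (min_width=5, slack=6)
Line 8: ['release', 'a'] (min_width=9, slack=2)
Line 9: ['valley'] (min_width=6, slack=5)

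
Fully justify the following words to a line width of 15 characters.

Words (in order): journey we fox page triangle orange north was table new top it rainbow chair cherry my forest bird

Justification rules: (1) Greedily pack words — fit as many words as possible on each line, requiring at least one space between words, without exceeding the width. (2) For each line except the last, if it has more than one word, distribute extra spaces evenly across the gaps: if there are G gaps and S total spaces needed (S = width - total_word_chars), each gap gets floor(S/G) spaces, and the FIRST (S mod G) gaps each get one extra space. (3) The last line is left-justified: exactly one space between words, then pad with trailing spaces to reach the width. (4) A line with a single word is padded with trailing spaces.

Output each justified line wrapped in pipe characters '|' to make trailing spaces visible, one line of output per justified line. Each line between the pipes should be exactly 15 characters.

Answer: |journey  we fox|
|page   triangle|
|orange    north|
|was  table  new|
|top  it rainbow|
|chair cherry my|
|forest bird    |

Derivation:
Line 1: ['journey', 'we', 'fox'] (min_width=14, slack=1)
Line 2: ['page', 'triangle'] (min_width=13, slack=2)
Line 3: ['orange', 'north'] (min_width=12, slack=3)
Line 4: ['was', 'table', 'new'] (min_width=13, slack=2)
Line 5: ['top', 'it', 'rainbow'] (min_width=14, slack=1)
Line 6: ['chair', 'cherry', 'my'] (min_width=15, slack=0)
Line 7: ['forest', 'bird'] (min_width=11, slack=4)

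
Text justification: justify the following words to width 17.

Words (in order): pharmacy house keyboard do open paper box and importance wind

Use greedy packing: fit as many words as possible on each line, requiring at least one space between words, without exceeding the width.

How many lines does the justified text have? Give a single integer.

Line 1: ['pharmacy', 'house'] (min_width=14, slack=3)
Line 2: ['keyboard', 'do', 'open'] (min_width=16, slack=1)
Line 3: ['paper', 'box', 'and'] (min_width=13, slack=4)
Line 4: ['importance', 'wind'] (min_width=15, slack=2)
Total lines: 4

Answer: 4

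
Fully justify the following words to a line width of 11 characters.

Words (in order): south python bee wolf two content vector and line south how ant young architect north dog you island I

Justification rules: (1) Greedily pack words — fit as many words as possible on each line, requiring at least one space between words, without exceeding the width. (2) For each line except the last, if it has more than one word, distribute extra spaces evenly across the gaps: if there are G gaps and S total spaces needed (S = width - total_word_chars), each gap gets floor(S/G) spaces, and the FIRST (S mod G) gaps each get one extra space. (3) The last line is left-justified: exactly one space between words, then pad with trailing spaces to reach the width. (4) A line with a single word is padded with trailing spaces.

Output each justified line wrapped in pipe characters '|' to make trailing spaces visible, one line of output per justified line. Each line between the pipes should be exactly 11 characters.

Answer: |south      |
|python  bee|
|wolf    two|
|content    |
|vector  and|
|line  south|
|how     ant|
|young      |
|architect  |
|north   dog|
|you  island|
|I          |

Derivation:
Line 1: ['south'] (min_width=5, slack=6)
Line 2: ['python', 'bee'] (min_width=10, slack=1)
Line 3: ['wolf', 'two'] (min_width=8, slack=3)
Line 4: ['content'] (min_width=7, slack=4)
Line 5: ['vector', 'and'] (min_width=10, slack=1)
Line 6: ['line', 'south'] (min_width=10, slack=1)
Line 7: ['how', 'ant'] (min_width=7, slack=4)
Line 8: ['young'] (min_width=5, slack=6)
Line 9: ['architect'] (min_width=9, slack=2)
Line 10: ['north', 'dog'] (min_width=9, slack=2)
Line 11: ['you', 'island'] (min_width=10, slack=1)
Line 12: ['I'] (min_width=1, slack=10)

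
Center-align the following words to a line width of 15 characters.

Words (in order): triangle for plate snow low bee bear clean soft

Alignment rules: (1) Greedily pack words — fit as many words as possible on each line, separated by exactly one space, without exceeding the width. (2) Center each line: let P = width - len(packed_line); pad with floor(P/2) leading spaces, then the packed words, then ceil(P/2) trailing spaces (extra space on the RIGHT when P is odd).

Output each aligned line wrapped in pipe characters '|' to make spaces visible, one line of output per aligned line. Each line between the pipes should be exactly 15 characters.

Answer: | triangle for  |
|plate snow low |
|bee bear clean |
|     soft      |

Derivation:
Line 1: ['triangle', 'for'] (min_width=12, slack=3)
Line 2: ['plate', 'snow', 'low'] (min_width=14, slack=1)
Line 3: ['bee', 'bear', 'clean'] (min_width=14, slack=1)
Line 4: ['soft'] (min_width=4, slack=11)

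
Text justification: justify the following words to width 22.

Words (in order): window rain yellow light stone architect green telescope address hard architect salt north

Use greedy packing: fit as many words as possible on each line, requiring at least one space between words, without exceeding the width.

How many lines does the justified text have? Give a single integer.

Line 1: ['window', 'rain', 'yellow'] (min_width=18, slack=4)
Line 2: ['light', 'stone', 'architect'] (min_width=21, slack=1)
Line 3: ['green', 'telescope'] (min_width=15, slack=7)
Line 4: ['address', 'hard', 'architect'] (min_width=22, slack=0)
Line 5: ['salt', 'north'] (min_width=10, slack=12)
Total lines: 5

Answer: 5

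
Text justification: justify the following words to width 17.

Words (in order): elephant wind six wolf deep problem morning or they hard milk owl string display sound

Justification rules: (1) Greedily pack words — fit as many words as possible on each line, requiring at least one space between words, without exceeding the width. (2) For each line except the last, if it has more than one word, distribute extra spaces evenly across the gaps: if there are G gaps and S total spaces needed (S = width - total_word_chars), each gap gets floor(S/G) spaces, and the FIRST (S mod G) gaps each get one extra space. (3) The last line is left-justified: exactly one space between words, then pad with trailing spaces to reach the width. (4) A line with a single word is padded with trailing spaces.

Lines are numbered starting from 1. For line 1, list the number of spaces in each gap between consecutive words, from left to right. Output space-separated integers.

Answer: 1 1

Derivation:
Line 1: ['elephant', 'wind', 'six'] (min_width=17, slack=0)
Line 2: ['wolf', 'deep', 'problem'] (min_width=17, slack=0)
Line 3: ['morning', 'or', 'they'] (min_width=15, slack=2)
Line 4: ['hard', 'milk', 'owl'] (min_width=13, slack=4)
Line 5: ['string', 'display'] (min_width=14, slack=3)
Line 6: ['sound'] (min_width=5, slack=12)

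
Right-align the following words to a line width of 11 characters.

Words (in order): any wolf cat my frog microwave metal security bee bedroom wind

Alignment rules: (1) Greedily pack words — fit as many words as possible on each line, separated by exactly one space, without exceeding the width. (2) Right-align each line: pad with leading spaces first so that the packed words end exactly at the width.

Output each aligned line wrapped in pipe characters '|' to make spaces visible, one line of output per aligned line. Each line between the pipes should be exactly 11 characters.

Answer: |   any wolf|
|cat my frog|
|  microwave|
|      metal|
|   security|
|bee bedroom|
|       wind|

Derivation:
Line 1: ['any', 'wolf'] (min_width=8, slack=3)
Line 2: ['cat', 'my', 'frog'] (min_width=11, slack=0)
Line 3: ['microwave'] (min_width=9, slack=2)
Line 4: ['metal'] (min_width=5, slack=6)
Line 5: ['security'] (min_width=8, slack=3)
Line 6: ['bee', 'bedroom'] (min_width=11, slack=0)
Line 7: ['wind'] (min_width=4, slack=7)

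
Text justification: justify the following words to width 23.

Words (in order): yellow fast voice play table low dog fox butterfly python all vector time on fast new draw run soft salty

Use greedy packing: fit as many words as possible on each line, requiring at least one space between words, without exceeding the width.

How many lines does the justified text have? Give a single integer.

Answer: 5

Derivation:
Line 1: ['yellow', 'fast', 'voice', 'play'] (min_width=22, slack=1)
Line 2: ['table', 'low', 'dog', 'fox'] (min_width=17, slack=6)
Line 3: ['butterfly', 'python', 'all'] (min_width=20, slack=3)
Line 4: ['vector', 'time', 'on', 'fast', 'new'] (min_width=23, slack=0)
Line 5: ['draw', 'run', 'soft', 'salty'] (min_width=19, slack=4)
Total lines: 5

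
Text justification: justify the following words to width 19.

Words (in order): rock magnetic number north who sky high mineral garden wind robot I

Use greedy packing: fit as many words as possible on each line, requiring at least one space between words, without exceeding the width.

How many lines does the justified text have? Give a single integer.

Line 1: ['rock', 'magnetic'] (min_width=13, slack=6)
Line 2: ['number', 'north', 'who'] (min_width=16, slack=3)
Line 3: ['sky', 'high', 'mineral'] (min_width=16, slack=3)
Line 4: ['garden', 'wind', 'robot', 'I'] (min_width=19, slack=0)
Total lines: 4

Answer: 4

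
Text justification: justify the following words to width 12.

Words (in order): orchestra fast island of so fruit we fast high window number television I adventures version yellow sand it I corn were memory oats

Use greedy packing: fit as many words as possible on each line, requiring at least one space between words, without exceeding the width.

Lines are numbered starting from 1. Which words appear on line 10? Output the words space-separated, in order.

Line 1: ['orchestra'] (min_width=9, slack=3)
Line 2: ['fast', 'island'] (min_width=11, slack=1)
Line 3: ['of', 'so', 'fruit'] (min_width=11, slack=1)
Line 4: ['we', 'fast', 'high'] (min_width=12, slack=0)
Line 5: ['window'] (min_width=6, slack=6)
Line 6: ['number'] (min_width=6, slack=6)
Line 7: ['television', 'I'] (min_width=12, slack=0)
Line 8: ['adventures'] (min_width=10, slack=2)
Line 9: ['version'] (min_width=7, slack=5)
Line 10: ['yellow', 'sand'] (min_width=11, slack=1)
Line 11: ['it', 'I', 'corn'] (min_width=9, slack=3)
Line 12: ['were', 'memory'] (min_width=11, slack=1)
Line 13: ['oats'] (min_width=4, slack=8)

Answer: yellow sand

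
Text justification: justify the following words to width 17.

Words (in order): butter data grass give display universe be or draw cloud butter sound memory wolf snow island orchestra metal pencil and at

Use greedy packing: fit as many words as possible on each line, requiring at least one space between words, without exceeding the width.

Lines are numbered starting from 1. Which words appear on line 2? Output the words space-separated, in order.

Answer: give display

Derivation:
Line 1: ['butter', 'data', 'grass'] (min_width=17, slack=0)
Line 2: ['give', 'display'] (min_width=12, slack=5)
Line 3: ['universe', 'be', 'or'] (min_width=14, slack=3)
Line 4: ['draw', 'cloud', 'butter'] (min_width=17, slack=0)
Line 5: ['sound', 'memory', 'wolf'] (min_width=17, slack=0)
Line 6: ['snow', 'island'] (min_width=11, slack=6)
Line 7: ['orchestra', 'metal'] (min_width=15, slack=2)
Line 8: ['pencil', 'and', 'at'] (min_width=13, slack=4)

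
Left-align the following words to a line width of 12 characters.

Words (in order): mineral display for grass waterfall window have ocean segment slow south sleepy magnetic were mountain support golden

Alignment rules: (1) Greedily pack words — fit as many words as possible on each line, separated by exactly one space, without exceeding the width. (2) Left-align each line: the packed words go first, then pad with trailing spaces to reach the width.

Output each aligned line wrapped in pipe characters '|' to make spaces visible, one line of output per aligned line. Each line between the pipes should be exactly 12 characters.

Answer: |mineral     |
|display for |
|grass       |
|waterfall   |
|window have |
|ocean       |
|segment slow|
|south sleepy|
|magnetic    |
|were        |
|mountain    |
|support     |
|golden      |

Derivation:
Line 1: ['mineral'] (min_width=7, slack=5)
Line 2: ['display', 'for'] (min_width=11, slack=1)
Line 3: ['grass'] (min_width=5, slack=7)
Line 4: ['waterfall'] (min_width=9, slack=3)
Line 5: ['window', 'have'] (min_width=11, slack=1)
Line 6: ['ocean'] (min_width=5, slack=7)
Line 7: ['segment', 'slow'] (min_width=12, slack=0)
Line 8: ['south', 'sleepy'] (min_width=12, slack=0)
Line 9: ['magnetic'] (min_width=8, slack=4)
Line 10: ['were'] (min_width=4, slack=8)
Line 11: ['mountain'] (min_width=8, slack=4)
Line 12: ['support'] (min_width=7, slack=5)
Line 13: ['golden'] (min_width=6, slack=6)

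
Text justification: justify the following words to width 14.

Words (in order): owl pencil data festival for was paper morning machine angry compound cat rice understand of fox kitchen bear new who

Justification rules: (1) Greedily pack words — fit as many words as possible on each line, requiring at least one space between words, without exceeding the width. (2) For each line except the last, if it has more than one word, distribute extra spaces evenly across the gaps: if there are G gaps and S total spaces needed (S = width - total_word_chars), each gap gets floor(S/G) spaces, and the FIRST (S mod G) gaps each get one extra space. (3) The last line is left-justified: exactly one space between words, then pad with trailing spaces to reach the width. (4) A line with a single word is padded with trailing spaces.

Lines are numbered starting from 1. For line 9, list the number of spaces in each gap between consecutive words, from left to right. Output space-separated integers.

Answer: 4

Derivation:
Line 1: ['owl', 'pencil'] (min_width=10, slack=4)
Line 2: ['data', 'festival'] (min_width=13, slack=1)
Line 3: ['for', 'was', 'paper'] (min_width=13, slack=1)
Line 4: ['morning'] (min_width=7, slack=7)
Line 5: ['machine', 'angry'] (min_width=13, slack=1)
Line 6: ['compound', 'cat'] (min_width=12, slack=2)
Line 7: ['rice'] (min_width=4, slack=10)
Line 8: ['understand', 'of'] (min_width=13, slack=1)
Line 9: ['fox', 'kitchen'] (min_width=11, slack=3)
Line 10: ['bear', 'new', 'who'] (min_width=12, slack=2)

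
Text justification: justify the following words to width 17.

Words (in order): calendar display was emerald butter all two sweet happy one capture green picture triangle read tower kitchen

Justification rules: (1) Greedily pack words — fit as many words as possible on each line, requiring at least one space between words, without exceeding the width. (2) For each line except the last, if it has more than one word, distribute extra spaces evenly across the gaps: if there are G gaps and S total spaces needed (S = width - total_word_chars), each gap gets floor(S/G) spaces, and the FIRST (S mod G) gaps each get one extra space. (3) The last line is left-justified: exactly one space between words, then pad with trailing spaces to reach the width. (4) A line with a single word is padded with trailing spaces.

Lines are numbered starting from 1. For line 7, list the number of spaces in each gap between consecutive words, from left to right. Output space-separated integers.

Answer: 8

Derivation:
Line 1: ['calendar', 'display'] (min_width=16, slack=1)
Line 2: ['was', 'emerald'] (min_width=11, slack=6)
Line 3: ['butter', 'all', 'two'] (min_width=14, slack=3)
Line 4: ['sweet', 'happy', 'one'] (min_width=15, slack=2)
Line 5: ['capture', 'green'] (min_width=13, slack=4)
Line 6: ['picture', 'triangle'] (min_width=16, slack=1)
Line 7: ['read', 'tower'] (min_width=10, slack=7)
Line 8: ['kitchen'] (min_width=7, slack=10)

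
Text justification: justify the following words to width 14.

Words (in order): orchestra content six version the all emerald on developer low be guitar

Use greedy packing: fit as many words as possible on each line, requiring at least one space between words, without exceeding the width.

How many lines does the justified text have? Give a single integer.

Line 1: ['orchestra'] (min_width=9, slack=5)
Line 2: ['content', 'six'] (min_width=11, slack=3)
Line 3: ['version', 'the'] (min_width=11, slack=3)
Line 4: ['all', 'emerald', 'on'] (min_width=14, slack=0)
Line 5: ['developer', 'low'] (min_width=13, slack=1)
Line 6: ['be', 'guitar'] (min_width=9, slack=5)
Total lines: 6

Answer: 6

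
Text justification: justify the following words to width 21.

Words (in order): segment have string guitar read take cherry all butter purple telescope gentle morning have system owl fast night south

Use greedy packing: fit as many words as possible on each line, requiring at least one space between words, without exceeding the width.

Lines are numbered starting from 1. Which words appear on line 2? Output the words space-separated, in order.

Line 1: ['segment', 'have', 'string'] (min_width=19, slack=2)
Line 2: ['guitar', 'read', 'take'] (min_width=16, slack=5)
Line 3: ['cherry', 'all', 'butter'] (min_width=17, slack=4)
Line 4: ['purple', 'telescope'] (min_width=16, slack=5)
Line 5: ['gentle', 'morning', 'have'] (min_width=19, slack=2)
Line 6: ['system', 'owl', 'fast', 'night'] (min_width=21, slack=0)
Line 7: ['south'] (min_width=5, slack=16)

Answer: guitar read take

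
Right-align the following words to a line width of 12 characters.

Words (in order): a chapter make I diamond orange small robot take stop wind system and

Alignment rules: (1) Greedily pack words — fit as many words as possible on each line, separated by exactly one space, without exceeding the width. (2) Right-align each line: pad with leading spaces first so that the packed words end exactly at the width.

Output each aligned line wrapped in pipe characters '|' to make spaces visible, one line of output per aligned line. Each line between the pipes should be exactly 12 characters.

Line 1: ['a', 'chapter'] (min_width=9, slack=3)
Line 2: ['make', 'I'] (min_width=6, slack=6)
Line 3: ['diamond'] (min_width=7, slack=5)
Line 4: ['orange', 'small'] (min_width=12, slack=0)
Line 5: ['robot', 'take'] (min_width=10, slack=2)
Line 6: ['stop', 'wind'] (min_width=9, slack=3)
Line 7: ['system', 'and'] (min_width=10, slack=2)

Answer: |   a chapter|
|      make I|
|     diamond|
|orange small|
|  robot take|
|   stop wind|
|  system and|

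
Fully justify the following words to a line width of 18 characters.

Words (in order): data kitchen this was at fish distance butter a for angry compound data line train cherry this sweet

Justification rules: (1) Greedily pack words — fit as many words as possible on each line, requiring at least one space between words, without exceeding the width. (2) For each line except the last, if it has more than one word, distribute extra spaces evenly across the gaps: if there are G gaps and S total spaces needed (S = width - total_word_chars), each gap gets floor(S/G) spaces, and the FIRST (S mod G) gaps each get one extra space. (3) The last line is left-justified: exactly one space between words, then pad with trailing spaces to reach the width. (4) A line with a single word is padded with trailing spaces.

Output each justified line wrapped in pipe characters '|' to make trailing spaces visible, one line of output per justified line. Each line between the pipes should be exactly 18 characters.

Line 1: ['data', 'kitchen', 'this'] (min_width=17, slack=1)
Line 2: ['was', 'at', 'fish'] (min_width=11, slack=7)
Line 3: ['distance', 'butter', 'a'] (min_width=17, slack=1)
Line 4: ['for', 'angry', 'compound'] (min_width=18, slack=0)
Line 5: ['data', 'line', 'train'] (min_width=15, slack=3)
Line 6: ['cherry', 'this', 'sweet'] (min_width=17, slack=1)

Answer: |data  kitchen this|
|was     at    fish|
|distance  butter a|
|for angry compound|
|data   line  train|
|cherry this sweet |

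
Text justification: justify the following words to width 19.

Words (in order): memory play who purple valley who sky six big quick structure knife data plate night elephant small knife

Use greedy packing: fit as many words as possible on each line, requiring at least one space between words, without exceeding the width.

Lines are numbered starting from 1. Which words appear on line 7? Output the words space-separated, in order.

Line 1: ['memory', 'play', 'who'] (min_width=15, slack=4)
Line 2: ['purple', 'valley', 'who'] (min_width=17, slack=2)
Line 3: ['sky', 'six', 'big', 'quick'] (min_width=17, slack=2)
Line 4: ['structure', 'knife'] (min_width=15, slack=4)
Line 5: ['data', 'plate', 'night'] (min_width=16, slack=3)
Line 6: ['elephant', 'small'] (min_width=14, slack=5)
Line 7: ['knife'] (min_width=5, slack=14)

Answer: knife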